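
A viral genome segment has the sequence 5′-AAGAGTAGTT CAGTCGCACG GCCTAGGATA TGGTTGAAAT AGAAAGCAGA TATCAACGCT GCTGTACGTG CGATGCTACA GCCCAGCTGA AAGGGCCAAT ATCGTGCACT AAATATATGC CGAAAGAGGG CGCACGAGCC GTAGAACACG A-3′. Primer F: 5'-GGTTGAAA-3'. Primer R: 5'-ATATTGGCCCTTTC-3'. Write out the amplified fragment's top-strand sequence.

5'-GGTTGAAATAGAAAGCAGATATCAACGCTGCTGTACGTGCGATGCTACAGCCCAGCTGAAAGGGCCAATAT-3'

Forward primer GGTTGAAA is found on the top strand at positions 32–39.
The reverse primer's reverse complement is GAAAGGGCCAATAT, which matches the template at positions 89–102.
The product is the template from position 32 through 102 (71 bp).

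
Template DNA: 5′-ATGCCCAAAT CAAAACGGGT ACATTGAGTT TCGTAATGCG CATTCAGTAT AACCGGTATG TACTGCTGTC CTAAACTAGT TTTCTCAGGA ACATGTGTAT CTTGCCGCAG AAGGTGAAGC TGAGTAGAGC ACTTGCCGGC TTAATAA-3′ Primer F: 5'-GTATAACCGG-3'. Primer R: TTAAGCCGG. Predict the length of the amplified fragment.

Scanning the template, GTATAACCGG occurs at positions 47–56; this primer anneals to the bottom strand there with its 3' end pointing downstream.
Reverse complement of the reverse primer: CCGGCTTAA. This occurs on the top strand at positions 136–144.
Product length = (reverse-primer end) − (forward-primer start) + 1 = 144 − 47 + 1 = 98 bp.

98 bp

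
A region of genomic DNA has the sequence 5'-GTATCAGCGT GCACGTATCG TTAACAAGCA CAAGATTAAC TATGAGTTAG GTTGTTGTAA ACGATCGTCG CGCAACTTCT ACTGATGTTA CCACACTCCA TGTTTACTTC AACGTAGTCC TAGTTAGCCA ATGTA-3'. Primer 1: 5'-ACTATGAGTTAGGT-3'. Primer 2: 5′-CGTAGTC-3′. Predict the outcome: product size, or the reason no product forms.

Primer 1 (ACTATGAGTTAGGT) matches the top strand at positions 39–52 (3' end points downstream).
Primer 2 (CGTAGTC) also matches the top strand directly, at positions 113–119 — its reverse complement GACTACG is not present.
Both primers anneal to the bottom strand with 3' ends pointing the same way, so neither can prime synthesis back toward the other.

No product — both primers anneal to the same strand and extend in the same direction.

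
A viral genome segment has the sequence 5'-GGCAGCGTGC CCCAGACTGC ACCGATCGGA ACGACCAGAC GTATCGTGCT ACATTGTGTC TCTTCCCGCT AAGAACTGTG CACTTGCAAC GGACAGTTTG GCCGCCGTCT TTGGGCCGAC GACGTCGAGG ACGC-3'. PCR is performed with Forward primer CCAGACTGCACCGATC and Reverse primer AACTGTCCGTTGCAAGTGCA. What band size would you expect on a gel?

87 bp

The forward primer matches the template at positions 12–27.
Taking the reverse complement of AACTGTCCGTTGCAAGTGCA gives TGCACTTGCAACGGACAGTT, found at positions 79–98 on the template; the primer anneals here to the top strand with its 3' end pointing upstream.
Product length = (reverse-primer end) − (forward-primer start) + 1 = 98 − 12 + 1 = 87 bp.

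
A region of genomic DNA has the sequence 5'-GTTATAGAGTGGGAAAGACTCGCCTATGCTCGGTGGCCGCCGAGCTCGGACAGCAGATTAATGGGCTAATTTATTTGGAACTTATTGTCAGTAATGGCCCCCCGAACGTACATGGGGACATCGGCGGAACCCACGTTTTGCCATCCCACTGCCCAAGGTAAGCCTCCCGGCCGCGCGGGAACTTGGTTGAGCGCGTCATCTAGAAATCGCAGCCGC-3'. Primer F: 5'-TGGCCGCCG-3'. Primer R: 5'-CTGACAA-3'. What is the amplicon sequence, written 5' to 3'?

The forward primer matches the template at positions 34–42.
Taking the reverse complement of CTGACAA gives TTGTCAG, found at positions 85–91 on the template; the primer anneals here to the top strand with its 3' end pointing upstream.
The product is the template from position 34 through 91 (58 bp).

5'-TGGCCGCCGAGCTCGGACAGCAGATTAATGGGCTAATTTATTTGGAACTTATTGTCAG-3'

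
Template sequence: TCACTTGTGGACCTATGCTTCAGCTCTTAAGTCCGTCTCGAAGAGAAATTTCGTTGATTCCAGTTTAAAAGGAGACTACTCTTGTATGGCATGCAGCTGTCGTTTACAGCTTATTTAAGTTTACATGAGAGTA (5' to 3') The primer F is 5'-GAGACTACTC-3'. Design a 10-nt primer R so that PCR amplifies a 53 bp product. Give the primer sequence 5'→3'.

The forward primer binds at positions 72–81, so a 53 bp product ends at position 72 + 53 − 1 = 124.
The reverse primer anneals to the top strand over positions 115–124, i.e. to TTAAGTTTAC.
Its sequence written 5'→3' is the reverse complement: GTAAACTTAA.

5'-GTAAACTTAA-3'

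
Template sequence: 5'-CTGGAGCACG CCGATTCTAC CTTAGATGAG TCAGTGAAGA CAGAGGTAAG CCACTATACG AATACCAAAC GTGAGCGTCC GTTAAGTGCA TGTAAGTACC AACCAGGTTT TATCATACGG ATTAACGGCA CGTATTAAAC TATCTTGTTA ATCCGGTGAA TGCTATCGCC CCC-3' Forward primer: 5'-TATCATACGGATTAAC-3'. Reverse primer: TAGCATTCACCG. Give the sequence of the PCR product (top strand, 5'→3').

The forward primer matches the template at positions 111–126.
Reverse complement of the reverse primer: CGGTGAATGCTA. This occurs on the top strand at positions 154–165.
The product is the template from position 111 through 165 (55 bp).

5'-TATCATACGGATTAACGGCACGTATTAAACTATCTTGTTAATCCGGTGAATGCTA-3'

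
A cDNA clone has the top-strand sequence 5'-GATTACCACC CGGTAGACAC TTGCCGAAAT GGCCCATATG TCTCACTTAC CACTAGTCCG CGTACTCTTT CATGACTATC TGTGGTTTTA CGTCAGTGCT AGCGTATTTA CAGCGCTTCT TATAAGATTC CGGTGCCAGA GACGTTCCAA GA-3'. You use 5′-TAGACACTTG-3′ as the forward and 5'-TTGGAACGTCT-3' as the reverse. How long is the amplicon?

Forward primer TAGACACTTG is found on the top strand at positions 14–23.
Reverse complement of the reverse primer: AGACGTTCCAA. This occurs on the top strand at positions 140–150.
Amplicon spans positions 14–150: 137 bp.

137 bp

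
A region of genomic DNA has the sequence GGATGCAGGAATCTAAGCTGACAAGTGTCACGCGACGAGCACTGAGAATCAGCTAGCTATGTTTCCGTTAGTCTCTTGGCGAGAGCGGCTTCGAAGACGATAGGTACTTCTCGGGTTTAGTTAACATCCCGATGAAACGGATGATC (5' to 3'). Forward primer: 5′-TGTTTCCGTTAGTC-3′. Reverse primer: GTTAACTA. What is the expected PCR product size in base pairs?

66 bp

The forward primer matches the template at positions 60–73.
The reverse primer's reverse complement is TAGTTAAC, which matches the template at positions 118–125.
Amplicon spans positions 60–125: 66 bp.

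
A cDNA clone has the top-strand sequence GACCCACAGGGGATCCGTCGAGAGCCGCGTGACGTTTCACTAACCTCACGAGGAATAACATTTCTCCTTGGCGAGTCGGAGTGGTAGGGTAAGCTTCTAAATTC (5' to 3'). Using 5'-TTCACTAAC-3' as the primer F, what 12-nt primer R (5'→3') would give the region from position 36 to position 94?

The product's 3' end on the top strand is position 94.
The reverse primer anneals to the top strand over positions 83–94, i.e. to GGTAGGGTAAGC.
Its sequence written 5'→3' is the reverse complement: GCTTACCCTACC.

5'-GCTTACCCTACC-3'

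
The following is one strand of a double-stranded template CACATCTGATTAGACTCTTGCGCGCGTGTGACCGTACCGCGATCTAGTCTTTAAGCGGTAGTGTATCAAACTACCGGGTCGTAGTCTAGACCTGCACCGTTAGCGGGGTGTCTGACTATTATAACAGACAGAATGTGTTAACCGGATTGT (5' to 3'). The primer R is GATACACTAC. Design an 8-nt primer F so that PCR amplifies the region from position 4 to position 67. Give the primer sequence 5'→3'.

The reverse primer's reverse complement GTAGTGTATC matches the template at positions 58–67; the product starts at position 4.
The forward primer is identical to the top strand over positions 4–11: ATCTGATT.

5'-ATCTGATT-3'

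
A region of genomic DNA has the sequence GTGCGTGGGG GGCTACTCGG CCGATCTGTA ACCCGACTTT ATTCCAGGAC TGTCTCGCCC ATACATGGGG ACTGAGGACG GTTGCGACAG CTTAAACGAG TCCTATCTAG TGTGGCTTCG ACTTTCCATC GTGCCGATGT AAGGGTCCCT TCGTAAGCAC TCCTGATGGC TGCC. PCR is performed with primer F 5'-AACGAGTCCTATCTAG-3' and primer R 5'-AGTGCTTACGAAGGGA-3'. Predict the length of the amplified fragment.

67 bp

Scanning the template, AACGAGTCCTATCTAG occurs at positions 95–110; this primer anneals to the bottom strand there with its 3' end pointing downstream.
Taking the reverse complement of AGTGCTTACGAAGGGA gives TCCCTTCGTAAGCACT, found at positions 146–161 on the template; the primer anneals here to the top strand with its 3' end pointing upstream.
Product length = (reverse-primer end) − (forward-primer start) + 1 = 161 − 95 + 1 = 67 bp.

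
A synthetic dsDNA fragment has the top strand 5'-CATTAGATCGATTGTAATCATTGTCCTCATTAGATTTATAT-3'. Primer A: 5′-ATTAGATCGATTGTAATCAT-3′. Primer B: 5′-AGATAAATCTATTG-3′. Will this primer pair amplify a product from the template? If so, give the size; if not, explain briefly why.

Primer B (AGATAAATCTATTG) does not match the top strand, and its reverse complement CAATAGATTTATCT does not match either.
With no annealing site for primer B, no amplification occurs.

No product — primer B has no binding site in the template.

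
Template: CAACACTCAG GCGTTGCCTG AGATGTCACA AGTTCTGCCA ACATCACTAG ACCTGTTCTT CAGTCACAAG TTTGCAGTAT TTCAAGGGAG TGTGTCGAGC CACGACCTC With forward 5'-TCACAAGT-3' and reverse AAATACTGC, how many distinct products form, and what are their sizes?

Two products: 57 bp, 19 bp

The forward primer TCACAAGT matches the top strand at positions 26–33, 64–71.
The reverse primer's reverse complement is GCAGTATTT, matching at positions 74–82.
Each forward site pairs with the reverse site to give a product ending at position 82: sizes 57, 19 bp.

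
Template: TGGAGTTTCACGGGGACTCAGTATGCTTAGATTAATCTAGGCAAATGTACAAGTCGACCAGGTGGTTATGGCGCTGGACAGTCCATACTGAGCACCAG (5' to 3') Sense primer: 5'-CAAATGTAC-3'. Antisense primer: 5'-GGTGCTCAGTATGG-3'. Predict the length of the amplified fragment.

55 bp

Forward primer CAAATGTAC is found on the top strand at positions 42–50.
The reverse primer's reverse complement is CCATACTGAGCACC, which matches the template at positions 83–96.
Amplicon spans positions 42–96: 55 bp.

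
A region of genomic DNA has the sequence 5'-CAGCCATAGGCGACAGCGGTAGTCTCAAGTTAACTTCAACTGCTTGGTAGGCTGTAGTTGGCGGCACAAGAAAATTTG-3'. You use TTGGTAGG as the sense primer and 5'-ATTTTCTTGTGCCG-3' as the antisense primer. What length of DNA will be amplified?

32 bp

Forward primer TTGGTAGG is found on the top strand at positions 44–51.
Reverse complement of the reverse primer: CGGCACAAGAAAAT. This occurs on the top strand at positions 62–75.
The product runs from position 44 to position 75, so its length is 75 − 44 + 1 = 32 bp.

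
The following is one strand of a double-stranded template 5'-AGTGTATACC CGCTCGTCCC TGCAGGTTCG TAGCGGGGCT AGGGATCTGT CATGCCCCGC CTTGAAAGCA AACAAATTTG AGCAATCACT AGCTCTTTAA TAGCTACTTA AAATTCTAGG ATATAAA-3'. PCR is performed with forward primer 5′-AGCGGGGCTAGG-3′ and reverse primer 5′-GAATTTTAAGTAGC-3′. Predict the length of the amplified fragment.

85 bp

Scanning the template, AGCGGGGCTAGG occurs at positions 32–43; this primer anneals to the bottom strand there with its 3' end pointing downstream.
The reverse primer's reverse complement is GCTACTTAAAATTC, which matches the template at positions 103–116.
The product runs from position 32 to position 116, so its length is 116 − 32 + 1 = 85 bp.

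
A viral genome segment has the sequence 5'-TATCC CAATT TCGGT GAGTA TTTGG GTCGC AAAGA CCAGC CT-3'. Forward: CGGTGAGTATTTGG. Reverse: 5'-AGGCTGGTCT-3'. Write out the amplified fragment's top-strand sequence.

5'-CGGTGAGTATTTGGGTCGCAAAGACCAGCCT-3'

The forward primer matches the template at positions 12–25.
The reverse primer's reverse complement is AGACCAGCCT, which matches the template at positions 33–42.
The product is the template from position 12 through 42 (31 bp).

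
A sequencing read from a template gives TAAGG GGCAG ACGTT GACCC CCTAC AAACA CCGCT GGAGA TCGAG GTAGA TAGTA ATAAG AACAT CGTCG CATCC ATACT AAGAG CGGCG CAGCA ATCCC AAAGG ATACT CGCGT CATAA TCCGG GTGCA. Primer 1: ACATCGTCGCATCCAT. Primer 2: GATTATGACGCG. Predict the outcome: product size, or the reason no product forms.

Primer 1 (ACATCGTCGCATCCAT) matches the top strand at positions 62–77; it acts as a forward primer.
Primer 2's reverse complement is CGCGTCATAATC, matching the top strand at positions 111–122; it acts as a reverse primer.
The 3' ends face each other across positions 62–122, giving a 61 bp product.

Yes — a 61 bp product.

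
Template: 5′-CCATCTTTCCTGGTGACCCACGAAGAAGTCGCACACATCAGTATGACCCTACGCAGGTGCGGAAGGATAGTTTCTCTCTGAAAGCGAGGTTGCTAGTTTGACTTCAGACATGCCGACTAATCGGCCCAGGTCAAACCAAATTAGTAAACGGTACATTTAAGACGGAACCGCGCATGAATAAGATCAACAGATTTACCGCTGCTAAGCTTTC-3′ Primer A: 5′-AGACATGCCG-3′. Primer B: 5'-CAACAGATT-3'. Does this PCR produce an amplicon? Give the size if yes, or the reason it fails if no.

No product — both primers anneal to the same strand and extend in the same direction.

Primer A (AGACATGCCG) matches the top strand at positions 106–115 (3' end points downstream).
Primer B (CAACAGATT) also matches the top strand directly, at positions 185–193 — its reverse complement AATCTGTTG is not present.
Both primers anneal to the bottom strand with 3' ends pointing the same way, so neither can prime synthesis back toward the other.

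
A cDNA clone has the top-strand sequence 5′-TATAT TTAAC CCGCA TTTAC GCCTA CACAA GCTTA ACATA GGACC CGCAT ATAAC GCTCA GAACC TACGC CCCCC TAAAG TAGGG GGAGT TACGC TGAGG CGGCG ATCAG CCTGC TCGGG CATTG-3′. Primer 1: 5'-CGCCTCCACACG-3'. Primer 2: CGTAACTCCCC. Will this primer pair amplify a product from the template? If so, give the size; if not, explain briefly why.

Primer 1 (CGCCTCCACACG) does not match the top strand, and its reverse complement CGTGTGGAGGCG does not match either.
With no annealing site for primer 1, no amplification occurs.

No product — primer 1 has no binding site in the template.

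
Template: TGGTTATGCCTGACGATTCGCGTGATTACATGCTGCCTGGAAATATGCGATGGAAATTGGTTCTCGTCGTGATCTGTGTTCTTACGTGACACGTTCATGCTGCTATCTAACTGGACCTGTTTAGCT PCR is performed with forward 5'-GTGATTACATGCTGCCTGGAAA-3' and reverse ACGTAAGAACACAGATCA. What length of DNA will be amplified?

66 bp

Forward primer GTGATTACATGCTGCCTGGAAA is found on the top strand at positions 22–43.
Reverse complement of the reverse primer: TGATCTGTGTTCTTACGT. This occurs on the top strand at positions 70–87.
The product runs from position 22 to position 87, so its length is 87 − 22 + 1 = 66 bp.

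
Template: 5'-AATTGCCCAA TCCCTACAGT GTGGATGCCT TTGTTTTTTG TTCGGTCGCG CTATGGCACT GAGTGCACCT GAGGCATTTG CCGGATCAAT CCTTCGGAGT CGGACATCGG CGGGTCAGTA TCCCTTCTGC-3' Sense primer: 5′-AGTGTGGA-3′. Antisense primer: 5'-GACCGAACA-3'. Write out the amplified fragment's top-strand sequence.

The forward primer matches the template at positions 18–25.
The reverse primer's reverse complement is TGTTCGGTC, which matches the template at positions 39–47.
The product is the template from position 18 through 47 (30 bp).

5'-AGTGTGGATGCCTTTGTTTTTTGTTCGGTC-3'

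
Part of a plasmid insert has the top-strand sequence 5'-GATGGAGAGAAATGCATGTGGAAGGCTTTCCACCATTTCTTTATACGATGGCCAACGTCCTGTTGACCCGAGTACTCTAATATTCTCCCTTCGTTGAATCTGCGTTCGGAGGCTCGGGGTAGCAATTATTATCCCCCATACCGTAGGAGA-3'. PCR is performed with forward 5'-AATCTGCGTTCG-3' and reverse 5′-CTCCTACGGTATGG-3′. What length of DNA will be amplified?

Scanning the template, AATCTGCGTTCG occurs at positions 97–108; this primer anneals to the bottom strand there with its 3' end pointing downstream.
Reverse complement of the reverse primer: CCATACCGTAGGAG. This occurs on the top strand at positions 136–149.
The product runs from position 97 to position 149, so its length is 149 − 97 + 1 = 53 bp.

53 bp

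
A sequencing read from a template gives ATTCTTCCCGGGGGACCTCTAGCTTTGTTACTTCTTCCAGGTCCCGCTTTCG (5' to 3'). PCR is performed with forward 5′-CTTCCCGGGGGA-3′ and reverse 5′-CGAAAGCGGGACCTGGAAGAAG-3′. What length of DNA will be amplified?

49 bp

Forward primer CTTCCCGGGGGA is found on the top strand at positions 4–15.
The reverse primer's reverse complement is CTTCTTCCAGGTCCCGCTTTCG, which matches the template at positions 31–52.
The product runs from position 4 to position 52, so its length is 52 − 4 + 1 = 49 bp.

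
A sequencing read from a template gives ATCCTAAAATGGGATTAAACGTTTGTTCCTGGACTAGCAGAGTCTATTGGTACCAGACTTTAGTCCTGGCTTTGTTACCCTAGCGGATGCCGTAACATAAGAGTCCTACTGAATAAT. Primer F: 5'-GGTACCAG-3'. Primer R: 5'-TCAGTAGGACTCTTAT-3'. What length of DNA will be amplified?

The forward primer matches the template at positions 49–56.
Taking the reverse complement of TCAGTAGGACTCTTAT gives ATAAGAGTCCTACTGA, found at positions 97–112 on the template; the primer anneals here to the top strand with its 3' end pointing upstream.
The product runs from position 49 to position 112, so its length is 112 − 49 + 1 = 64 bp.

64 bp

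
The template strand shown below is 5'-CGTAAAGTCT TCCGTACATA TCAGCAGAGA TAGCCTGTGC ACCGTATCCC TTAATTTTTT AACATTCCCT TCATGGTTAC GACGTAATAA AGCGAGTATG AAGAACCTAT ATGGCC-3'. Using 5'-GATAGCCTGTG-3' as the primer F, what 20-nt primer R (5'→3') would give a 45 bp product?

The forward primer binds at positions 29–39, so a 45 bp product ends at position 29 + 45 − 1 = 73.
The reverse primer anneals to the top strand over positions 54–73, i.e. to ATTTTTTAACATTCCCTTCA.
Its sequence written 5'→3' is the reverse complement: TGAAGGGAATGTTAAAAAAT.

5'-TGAAGGGAATGTTAAAAAAT-3'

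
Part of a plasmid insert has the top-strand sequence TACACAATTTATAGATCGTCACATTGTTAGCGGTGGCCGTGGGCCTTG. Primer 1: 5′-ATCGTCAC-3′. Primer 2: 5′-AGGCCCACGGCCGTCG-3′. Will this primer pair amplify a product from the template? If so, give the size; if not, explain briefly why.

No product — primer 2 has no binding site in the template.

Primer 2 (AGGCCCACGGCCGTCG) does not match the top strand, and its reverse complement CGACGGCCGTGGGCCT does not match either.
With no annealing site for primer 2, no amplification occurs.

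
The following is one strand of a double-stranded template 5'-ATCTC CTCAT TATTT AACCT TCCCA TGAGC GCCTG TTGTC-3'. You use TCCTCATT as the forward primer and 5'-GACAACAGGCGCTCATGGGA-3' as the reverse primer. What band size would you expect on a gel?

Scanning the template, TCCTCATT occurs at positions 4–11; this primer anneals to the bottom strand there with its 3' end pointing downstream.
Taking the reverse complement of GACAACAGGCGCTCATGGGA gives TCCCATGAGCGCCTGTTGTC, found at positions 21–40 on the template; the primer anneals here to the top strand with its 3' end pointing upstream.
The product runs from position 4 to position 40, so its length is 40 − 4 + 1 = 37 bp.

37 bp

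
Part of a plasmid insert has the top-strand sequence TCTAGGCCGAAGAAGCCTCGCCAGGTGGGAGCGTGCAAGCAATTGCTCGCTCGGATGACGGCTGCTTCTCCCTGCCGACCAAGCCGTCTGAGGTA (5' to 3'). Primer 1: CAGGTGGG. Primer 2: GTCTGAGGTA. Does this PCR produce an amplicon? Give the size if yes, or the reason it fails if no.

Primer 1 (CAGGTGGG) matches the top strand at positions 22–29 (3' end points downstream).
Primer 2 (GTCTGAGGTA) also matches the top strand directly, at positions 86–95 — its reverse complement TACCTCAGAC is not present.
Both primers anneal to the bottom strand with 3' ends pointing the same way, so neither can prime synthesis back toward the other.

No product — both primers anneal to the same strand and extend in the same direction.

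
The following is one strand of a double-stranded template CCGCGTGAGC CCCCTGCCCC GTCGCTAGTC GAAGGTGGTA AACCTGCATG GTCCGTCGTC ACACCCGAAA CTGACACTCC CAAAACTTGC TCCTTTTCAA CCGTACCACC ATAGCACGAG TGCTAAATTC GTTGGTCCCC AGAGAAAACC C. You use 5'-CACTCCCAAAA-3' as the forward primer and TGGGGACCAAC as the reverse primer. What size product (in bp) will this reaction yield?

The forward primer matches the template at positions 75–85.
Reverse complement of the reverse primer: GTTGGTCCCCA. This occurs on the top strand at positions 131–141.
Amplicon spans positions 75–141: 67 bp.

67 bp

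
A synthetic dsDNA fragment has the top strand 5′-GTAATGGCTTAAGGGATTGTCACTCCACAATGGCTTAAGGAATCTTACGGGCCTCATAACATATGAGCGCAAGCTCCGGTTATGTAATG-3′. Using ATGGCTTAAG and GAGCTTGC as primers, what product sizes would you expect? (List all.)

The forward primer ATGGCTTAAG matches the top strand at positions 4–13, 30–39.
The reverse primer's reverse complement is GCAAGCTC, matching at positions 69–76.
Each forward site pairs with the reverse site to give a product ending at position 76: sizes 73, 47 bp.

73 bp, 47 bp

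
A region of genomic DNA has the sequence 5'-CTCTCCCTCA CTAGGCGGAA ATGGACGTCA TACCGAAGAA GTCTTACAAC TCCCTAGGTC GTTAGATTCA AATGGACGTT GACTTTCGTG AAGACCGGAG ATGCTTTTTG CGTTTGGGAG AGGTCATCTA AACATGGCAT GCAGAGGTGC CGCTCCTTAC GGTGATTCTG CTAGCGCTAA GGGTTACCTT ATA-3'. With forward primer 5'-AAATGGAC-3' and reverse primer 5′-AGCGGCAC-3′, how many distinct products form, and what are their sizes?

Two products: 136 bp, 85 bp

The forward primer AAATGGAC matches the top strand at positions 19–26, 70–77.
The reverse primer's reverse complement is GTGCCGCT, matching at positions 147–154.
Each forward site pairs with the reverse site to give a product ending at position 154: sizes 136, 85 bp.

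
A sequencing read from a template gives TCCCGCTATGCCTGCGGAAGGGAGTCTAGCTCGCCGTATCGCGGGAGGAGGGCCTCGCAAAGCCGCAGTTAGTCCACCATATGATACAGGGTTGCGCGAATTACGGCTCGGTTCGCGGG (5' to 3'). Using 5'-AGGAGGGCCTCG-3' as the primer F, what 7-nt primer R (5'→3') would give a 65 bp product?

The forward primer binds at positions 46–57, so a 65 bp product ends at position 46 + 65 − 1 = 110.
The reverse primer anneals to the top strand over positions 104–110, i.e. to CGGCTCG.
Its sequence written 5'→3' is the reverse complement: CGAGCCG.

5'-CGAGCCG-3'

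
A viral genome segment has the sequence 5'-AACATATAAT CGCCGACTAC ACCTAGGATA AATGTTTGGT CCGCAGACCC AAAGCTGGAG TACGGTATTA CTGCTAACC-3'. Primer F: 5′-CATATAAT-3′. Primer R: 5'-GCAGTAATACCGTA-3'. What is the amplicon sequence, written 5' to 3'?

5'-CATATAATCGCCGACTACACCTAGGATAAATGTTTGGTCCGCAGACCCAAAGCTGGAGTACGGTATTACTGC-3'

The forward primer matches the template at positions 3–10.
The reverse primer's reverse complement is TACGGTATTACTGC, which matches the template at positions 61–74.
The product is the template from position 3 through 74 (72 bp).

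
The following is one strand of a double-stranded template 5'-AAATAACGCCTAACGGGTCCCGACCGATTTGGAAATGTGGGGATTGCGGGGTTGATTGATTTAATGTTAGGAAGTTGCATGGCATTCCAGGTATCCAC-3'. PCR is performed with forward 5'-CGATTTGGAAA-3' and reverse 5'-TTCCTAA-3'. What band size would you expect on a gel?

49 bp

The forward primer matches the template at positions 25–35.
The reverse primer's reverse complement is TTAGGAA, which matches the template at positions 67–73.
The product runs from position 25 to position 73, so its length is 73 − 25 + 1 = 49 bp.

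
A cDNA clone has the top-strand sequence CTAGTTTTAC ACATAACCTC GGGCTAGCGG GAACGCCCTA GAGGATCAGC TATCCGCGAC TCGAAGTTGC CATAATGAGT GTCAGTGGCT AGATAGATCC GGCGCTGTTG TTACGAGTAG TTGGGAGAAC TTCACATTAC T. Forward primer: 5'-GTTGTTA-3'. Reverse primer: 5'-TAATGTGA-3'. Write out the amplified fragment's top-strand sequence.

Forward primer GTTGTTA is found on the top strand at positions 107–113.
Taking the reverse complement of TAATGTGA gives TCACATTA, found at positions 132–139 on the template; the primer anneals here to the top strand with its 3' end pointing upstream.
The product is the template from position 107 through 139 (33 bp).

5'-GTTGTTACGAGTAGTTGGGAGAACTTCACATTA-3'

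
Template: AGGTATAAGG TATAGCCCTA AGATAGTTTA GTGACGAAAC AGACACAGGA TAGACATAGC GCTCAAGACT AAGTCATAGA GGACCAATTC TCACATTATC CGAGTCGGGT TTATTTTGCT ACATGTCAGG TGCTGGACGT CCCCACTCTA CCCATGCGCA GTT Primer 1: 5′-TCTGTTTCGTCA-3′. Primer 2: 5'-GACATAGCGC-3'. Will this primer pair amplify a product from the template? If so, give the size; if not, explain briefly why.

Primer 1 (TCTGTTTCGTCA) has reverse complement TGACGAAACAGA, which matches the top strand at positions 32–43; primer 1 anneals to the top strand there with its 3' end pointing upstream toward position 32.
Primer 2 (GACATAGCGC) matches the top strand directly at positions 53–62; it anneals to the bottom strand with its 3' end pointing downstream toward position 62.
The 3' ends diverge (primer 1 extends toward position 1, primer 2 toward position 163), so the primers never converge on a shared product.

No product — the primers' 3' ends point away from each other.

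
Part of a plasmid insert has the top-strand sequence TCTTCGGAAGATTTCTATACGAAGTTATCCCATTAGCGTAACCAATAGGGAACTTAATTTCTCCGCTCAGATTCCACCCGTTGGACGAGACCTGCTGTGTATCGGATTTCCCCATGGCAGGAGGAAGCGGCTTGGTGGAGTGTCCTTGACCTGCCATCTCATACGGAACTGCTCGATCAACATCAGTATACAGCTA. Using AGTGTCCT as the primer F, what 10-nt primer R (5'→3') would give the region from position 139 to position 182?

The product's 3' end on the top strand is position 182.
The reverse primer anneals to the top strand over positions 173–182, i.e. to TCGATCAACA.
Its sequence written 5'→3' is the reverse complement: TGTTGATCGA.

5'-TGTTGATCGA-3'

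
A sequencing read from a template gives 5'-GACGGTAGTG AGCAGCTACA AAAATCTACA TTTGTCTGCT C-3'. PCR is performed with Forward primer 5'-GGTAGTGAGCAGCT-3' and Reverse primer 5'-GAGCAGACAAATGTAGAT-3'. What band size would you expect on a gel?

38 bp

Scanning the template, GGTAGTGAGCAGCT occurs at positions 4–17; this primer anneals to the bottom strand there with its 3' end pointing downstream.
The reverse primer's reverse complement is ATCTACATTTGTCTGCTC, which matches the template at positions 24–41.
The product runs from position 4 to position 41, so its length is 41 − 4 + 1 = 38 bp.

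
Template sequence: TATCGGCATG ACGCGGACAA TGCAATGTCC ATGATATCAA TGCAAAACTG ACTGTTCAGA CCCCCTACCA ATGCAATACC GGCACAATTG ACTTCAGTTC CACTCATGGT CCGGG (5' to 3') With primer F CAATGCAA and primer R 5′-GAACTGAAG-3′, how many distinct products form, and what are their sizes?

The forward primer CAATGCAA matches the top strand at positions 18–25, 38–45, 69–76.
The reverse primer's reverse complement is CTTCAGTTC, matching at positions 92–100.
Each forward site pairs with the reverse site to give a product ending at position 100: sizes 83, 63, 32 bp.

Three products: 83 bp, 63 bp, 32 bp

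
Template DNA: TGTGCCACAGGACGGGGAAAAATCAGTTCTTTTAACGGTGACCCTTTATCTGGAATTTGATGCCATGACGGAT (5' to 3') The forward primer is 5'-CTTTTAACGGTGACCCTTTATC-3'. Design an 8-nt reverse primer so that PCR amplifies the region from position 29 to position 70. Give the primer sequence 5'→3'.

5'-CGTCATGG-3'

The product's 3' end on the top strand is position 70.
The reverse primer anneals to the top strand over positions 63–70, i.e. to CCATGACG.
Its sequence written 5'→3' is the reverse complement: CGTCATGG.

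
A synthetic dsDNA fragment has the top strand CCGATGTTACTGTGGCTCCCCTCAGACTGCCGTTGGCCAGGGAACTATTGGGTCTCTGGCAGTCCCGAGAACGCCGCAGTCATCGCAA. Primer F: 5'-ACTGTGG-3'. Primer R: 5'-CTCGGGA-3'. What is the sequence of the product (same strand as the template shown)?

The forward primer matches the template at positions 9–15.
The reverse primer's reverse complement is TCCCGAG, which matches the template at positions 63–69.
The product is the template from position 9 through 69 (61 bp).

5'-ACTGTGGCTCCCCTCAGACTGCCGTTGGCCAGGGAACTATTGGGTCTCTGGCAGTCCCGAG-3'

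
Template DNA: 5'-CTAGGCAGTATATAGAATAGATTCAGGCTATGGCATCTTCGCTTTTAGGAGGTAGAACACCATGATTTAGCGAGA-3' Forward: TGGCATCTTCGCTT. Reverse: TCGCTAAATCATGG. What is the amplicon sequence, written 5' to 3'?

Forward primer TGGCATCTTCGCTT is found on the top strand at positions 31–44.
Reverse complement of the reverse primer: CCATGATTTAGCGA. This occurs on the top strand at positions 60–73.
The product is the template from position 31 through 73 (43 bp).

5'-TGGCATCTTCGCTTTTAGGAGGTAGAACACCATGATTTAGCGA-3'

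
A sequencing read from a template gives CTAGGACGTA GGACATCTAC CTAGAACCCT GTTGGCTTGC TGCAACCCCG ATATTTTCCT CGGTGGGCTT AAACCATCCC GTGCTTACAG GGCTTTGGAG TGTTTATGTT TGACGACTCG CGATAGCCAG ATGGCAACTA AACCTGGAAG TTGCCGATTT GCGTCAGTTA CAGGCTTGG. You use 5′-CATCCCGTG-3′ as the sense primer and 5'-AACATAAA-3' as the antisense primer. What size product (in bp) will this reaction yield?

36 bp

Forward primer CATCCCGTG is found on the top strand at positions 75–83.
The reverse primer's reverse complement is TTTATGTT, which matches the template at positions 103–110.
Product length = (reverse-primer end) − (forward-primer start) + 1 = 110 − 75 + 1 = 36 bp.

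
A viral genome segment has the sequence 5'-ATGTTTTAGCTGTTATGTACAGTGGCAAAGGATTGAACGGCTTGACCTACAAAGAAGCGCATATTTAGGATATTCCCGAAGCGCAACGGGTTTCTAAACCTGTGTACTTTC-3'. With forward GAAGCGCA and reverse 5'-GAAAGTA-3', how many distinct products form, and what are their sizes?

Two products: 58 bp, 34 bp

The forward primer GAAGCGCA matches the top strand at positions 54–61, 78–85.
The reverse primer's reverse complement is TACTTTC, matching at positions 105–111.
Each forward site pairs with the reverse site to give a product ending at position 111: sizes 58, 34 bp.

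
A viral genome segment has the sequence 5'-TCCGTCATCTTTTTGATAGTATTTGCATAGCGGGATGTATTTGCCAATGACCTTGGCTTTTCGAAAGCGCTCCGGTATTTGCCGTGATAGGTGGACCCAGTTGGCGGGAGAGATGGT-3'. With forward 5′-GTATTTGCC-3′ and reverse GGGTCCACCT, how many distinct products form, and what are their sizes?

The forward primer GTATTTGCC matches the top strand at positions 37–45, 75–83.
The reverse primer's reverse complement is AGGTGGACCC, matching at positions 89–98.
Each forward site pairs with the reverse site to give a product ending at position 98: sizes 62, 24 bp.

Two products: 62 bp, 24 bp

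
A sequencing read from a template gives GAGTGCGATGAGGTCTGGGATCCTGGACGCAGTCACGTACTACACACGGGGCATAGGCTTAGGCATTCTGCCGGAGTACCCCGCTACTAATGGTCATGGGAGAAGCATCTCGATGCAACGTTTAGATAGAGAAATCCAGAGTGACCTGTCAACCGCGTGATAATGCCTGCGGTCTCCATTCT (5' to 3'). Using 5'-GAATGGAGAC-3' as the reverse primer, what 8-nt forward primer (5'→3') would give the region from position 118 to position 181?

The reverse primer's reverse complement GTCTCCATTC matches the template at positions 172–181; the product starts at position 118.
The forward primer is identical to the top strand over positions 118–125: ACGTTTAG.

5'-ACGTTTAG-3'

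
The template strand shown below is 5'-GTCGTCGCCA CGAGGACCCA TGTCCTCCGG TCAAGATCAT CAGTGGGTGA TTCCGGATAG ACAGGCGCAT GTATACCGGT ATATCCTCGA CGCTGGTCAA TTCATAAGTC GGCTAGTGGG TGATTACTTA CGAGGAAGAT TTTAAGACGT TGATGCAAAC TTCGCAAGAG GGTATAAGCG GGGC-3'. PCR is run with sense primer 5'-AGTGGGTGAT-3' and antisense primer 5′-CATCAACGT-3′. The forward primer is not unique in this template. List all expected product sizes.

114 bp, 41 bp

The forward primer AGTGGGTGAT matches the top strand at positions 42–51, 115–124.
The reverse primer's reverse complement is ACGTTGATG, matching at positions 147–155.
Each forward site pairs with the reverse site to give a product ending at position 155: sizes 114, 41 bp.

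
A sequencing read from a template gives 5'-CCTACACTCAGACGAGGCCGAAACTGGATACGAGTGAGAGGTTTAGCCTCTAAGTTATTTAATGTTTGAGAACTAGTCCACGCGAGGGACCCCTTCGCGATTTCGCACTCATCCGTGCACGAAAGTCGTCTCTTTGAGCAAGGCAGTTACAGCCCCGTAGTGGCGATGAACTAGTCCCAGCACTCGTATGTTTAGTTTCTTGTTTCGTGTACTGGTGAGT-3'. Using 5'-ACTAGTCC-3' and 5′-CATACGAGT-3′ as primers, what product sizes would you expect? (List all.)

119 bp, 21 bp

The forward primer ACTAGTCC matches the top strand at positions 72–79, 170–177.
The reverse primer's reverse complement is ACTCGTATG, matching at positions 182–190.
Each forward site pairs with the reverse site to give a product ending at position 190: sizes 119, 21 bp.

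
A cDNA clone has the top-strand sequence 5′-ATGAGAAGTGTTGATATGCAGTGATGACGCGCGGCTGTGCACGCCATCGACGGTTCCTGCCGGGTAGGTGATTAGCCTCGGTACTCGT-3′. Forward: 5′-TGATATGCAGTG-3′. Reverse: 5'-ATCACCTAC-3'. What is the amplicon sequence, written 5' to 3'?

The forward primer matches the template at positions 12–23.
Reverse complement of the reverse primer: GTAGGTGAT. This occurs on the top strand at positions 64–72.
The product is the template from position 12 through 72 (61 bp).

5'-TGATATGCAGTGATGACGCGCGGCTGTGCACGCCATCGACGGTTCCTGCCGGGTAGGTGAT-3'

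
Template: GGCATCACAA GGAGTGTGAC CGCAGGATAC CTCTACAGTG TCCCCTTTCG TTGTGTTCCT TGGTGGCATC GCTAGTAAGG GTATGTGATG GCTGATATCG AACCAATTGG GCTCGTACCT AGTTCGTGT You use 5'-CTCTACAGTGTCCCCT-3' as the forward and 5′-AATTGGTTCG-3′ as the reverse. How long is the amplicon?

Forward primer CTCTACAGTGTCCCCT is found on the top strand at positions 31–46.
The reverse primer's reverse complement is CGAACCAATT, which matches the template at positions 99–108.
Product length = (reverse-primer end) − (forward-primer start) + 1 = 108 − 31 + 1 = 78 bp.

78 bp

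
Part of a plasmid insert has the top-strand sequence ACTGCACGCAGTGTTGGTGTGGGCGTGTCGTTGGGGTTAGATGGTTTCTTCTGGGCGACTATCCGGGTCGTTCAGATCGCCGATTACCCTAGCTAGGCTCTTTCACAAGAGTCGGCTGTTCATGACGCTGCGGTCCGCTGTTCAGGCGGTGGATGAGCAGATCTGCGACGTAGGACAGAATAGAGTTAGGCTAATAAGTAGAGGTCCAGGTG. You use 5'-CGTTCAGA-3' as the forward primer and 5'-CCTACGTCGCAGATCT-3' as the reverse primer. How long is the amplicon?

106 bp

The forward primer matches the template at positions 69–76.
The reverse primer's reverse complement is AGATCTGCGACGTAGG, which matches the template at positions 159–174.
The product runs from position 69 to position 174, so its length is 174 − 69 + 1 = 106 bp.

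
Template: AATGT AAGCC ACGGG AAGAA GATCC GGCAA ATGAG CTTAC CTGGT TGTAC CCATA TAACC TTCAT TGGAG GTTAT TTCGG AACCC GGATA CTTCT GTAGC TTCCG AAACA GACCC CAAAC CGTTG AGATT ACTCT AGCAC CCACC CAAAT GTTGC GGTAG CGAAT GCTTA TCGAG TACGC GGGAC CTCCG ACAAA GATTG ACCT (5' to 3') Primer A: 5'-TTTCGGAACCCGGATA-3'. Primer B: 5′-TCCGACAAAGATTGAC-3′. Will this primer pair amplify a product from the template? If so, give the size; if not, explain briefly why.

No product — both primers anneal to the same strand and extend in the same direction.

Primer A (TTTCGGAACCCGGATA) matches the top strand at positions 75–90 (3' end points downstream).
Primer B (TCCGACAAAGATTGAC) also matches the top strand directly, at positions 187–202 — its reverse complement GTCAATCTTTGTCGGA is not present.
Both primers anneal to the bottom strand with 3' ends pointing the same way, so neither can prime synthesis back toward the other.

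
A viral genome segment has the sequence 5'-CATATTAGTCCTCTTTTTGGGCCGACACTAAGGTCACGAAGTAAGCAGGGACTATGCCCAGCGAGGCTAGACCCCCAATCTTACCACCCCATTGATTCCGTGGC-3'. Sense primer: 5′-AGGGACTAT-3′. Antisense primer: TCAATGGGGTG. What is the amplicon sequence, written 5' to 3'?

5'-AGGGACTATGCCCAGCGAGGCTAGACCCCCAATCTTACCACCCCATTGA-3'

Scanning the template, AGGGACTAT occurs at positions 47–55; this primer anneals to the bottom strand there with its 3' end pointing downstream.
Reverse complement of the reverse primer: CACCCCATTGA. This occurs on the top strand at positions 85–95.
The product is the template from position 47 through 95 (49 bp).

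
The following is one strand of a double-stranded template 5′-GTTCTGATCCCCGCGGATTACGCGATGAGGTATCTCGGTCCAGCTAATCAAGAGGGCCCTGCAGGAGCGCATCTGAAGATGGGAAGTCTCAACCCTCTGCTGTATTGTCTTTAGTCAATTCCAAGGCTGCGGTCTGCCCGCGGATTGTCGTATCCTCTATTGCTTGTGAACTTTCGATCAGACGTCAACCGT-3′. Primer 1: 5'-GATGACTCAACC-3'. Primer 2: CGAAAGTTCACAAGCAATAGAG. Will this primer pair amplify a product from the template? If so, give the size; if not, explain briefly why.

No product — primer 1 has no binding site in the template.

Primer 1 (GATGACTCAACC) does not match the top strand, and its reverse complement GGTTGAGTCATC does not match either.
With no annealing site for primer 1, no amplification occurs.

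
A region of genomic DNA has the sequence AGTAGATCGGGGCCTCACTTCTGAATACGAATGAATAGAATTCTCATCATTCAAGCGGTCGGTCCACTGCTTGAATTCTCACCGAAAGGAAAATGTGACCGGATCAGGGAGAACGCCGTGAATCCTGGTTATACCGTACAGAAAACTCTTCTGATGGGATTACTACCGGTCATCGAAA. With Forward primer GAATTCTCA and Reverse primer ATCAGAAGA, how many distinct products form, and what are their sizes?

The forward primer GAATTCTCA matches the top strand at positions 38–46, 73–81.
The reverse primer's reverse complement is TCTTCTGAT, matching at positions 147–155.
Each forward site pairs with the reverse site to give a product ending at position 155: sizes 118, 83 bp.

Two products: 118 bp, 83 bp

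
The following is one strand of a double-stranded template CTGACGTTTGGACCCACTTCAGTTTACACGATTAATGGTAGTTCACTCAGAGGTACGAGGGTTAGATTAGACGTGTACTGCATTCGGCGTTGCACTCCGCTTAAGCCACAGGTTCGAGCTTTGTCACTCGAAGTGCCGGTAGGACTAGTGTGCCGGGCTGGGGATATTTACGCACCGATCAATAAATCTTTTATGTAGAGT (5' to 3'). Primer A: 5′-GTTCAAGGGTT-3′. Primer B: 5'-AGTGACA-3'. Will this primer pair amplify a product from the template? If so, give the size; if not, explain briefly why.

Primer A (GTTCAAGGGTT) does not match the top strand, and its reverse complement AACCCTTGAAC does not match either.
With no annealing site for primer A, no amplification occurs.

No product — primer A has no binding site in the template.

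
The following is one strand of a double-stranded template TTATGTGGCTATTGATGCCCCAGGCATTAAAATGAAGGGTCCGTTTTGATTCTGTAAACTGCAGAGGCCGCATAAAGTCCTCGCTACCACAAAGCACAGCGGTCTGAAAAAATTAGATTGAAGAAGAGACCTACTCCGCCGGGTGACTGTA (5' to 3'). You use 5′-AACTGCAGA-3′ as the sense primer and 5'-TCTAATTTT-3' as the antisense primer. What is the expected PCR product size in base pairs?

61 bp

Scanning the template, AACTGCAGA occurs at positions 57–65; this primer anneals to the bottom strand there with its 3' end pointing downstream.
Taking the reverse complement of TCTAATTTT gives AAAATTAGA, found at positions 109–117 on the template; the primer anneals here to the top strand with its 3' end pointing upstream.
Product length = (reverse-primer end) − (forward-primer start) + 1 = 117 − 57 + 1 = 61 bp.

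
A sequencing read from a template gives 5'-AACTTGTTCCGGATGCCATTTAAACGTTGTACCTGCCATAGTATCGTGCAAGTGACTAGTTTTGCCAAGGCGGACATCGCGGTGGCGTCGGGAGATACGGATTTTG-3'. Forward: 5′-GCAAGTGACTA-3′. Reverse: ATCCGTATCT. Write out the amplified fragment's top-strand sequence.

5'-GCAAGTGACTAGTTTTGCCAAGGCGGACATCGCGGTGGCGTCGGGAGATACGGAT-3'

Scanning the template, GCAAGTGACTA occurs at positions 48–58; this primer anneals to the bottom strand there with its 3' end pointing downstream.
The reverse primer's reverse complement is AGATACGGAT, which matches the template at positions 93–102.
The product is the template from position 48 through 102 (55 bp).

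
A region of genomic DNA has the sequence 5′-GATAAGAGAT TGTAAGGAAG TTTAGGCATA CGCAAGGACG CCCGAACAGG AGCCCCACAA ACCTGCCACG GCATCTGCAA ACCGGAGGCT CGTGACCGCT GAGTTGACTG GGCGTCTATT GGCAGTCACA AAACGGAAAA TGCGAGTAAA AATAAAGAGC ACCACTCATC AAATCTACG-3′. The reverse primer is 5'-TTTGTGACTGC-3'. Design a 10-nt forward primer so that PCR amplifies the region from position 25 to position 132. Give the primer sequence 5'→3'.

The reverse primer's reverse complement GCAGTCACAAA matches the template at positions 122–132; the product starts at position 25.
The forward primer is identical to the top strand over positions 25–34: GGCATACGCA.

5'-GGCATACGCA-3'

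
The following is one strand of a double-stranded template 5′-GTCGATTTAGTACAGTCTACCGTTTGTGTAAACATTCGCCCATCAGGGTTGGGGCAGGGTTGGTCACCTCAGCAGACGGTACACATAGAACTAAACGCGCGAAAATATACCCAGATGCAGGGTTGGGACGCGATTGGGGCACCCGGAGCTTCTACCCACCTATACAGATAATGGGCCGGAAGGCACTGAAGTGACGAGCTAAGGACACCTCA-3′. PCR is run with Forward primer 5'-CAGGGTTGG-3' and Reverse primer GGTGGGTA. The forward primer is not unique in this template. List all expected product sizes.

117 bp, 106 bp, 43 bp

The forward primer CAGGGTTGG matches the top strand at positions 44–52, 55–63, 118–126.
The reverse primer's reverse complement is TACCCACC, matching at positions 153–160.
Each forward site pairs with the reverse site to give a product ending at position 160: sizes 117, 106, 43 bp.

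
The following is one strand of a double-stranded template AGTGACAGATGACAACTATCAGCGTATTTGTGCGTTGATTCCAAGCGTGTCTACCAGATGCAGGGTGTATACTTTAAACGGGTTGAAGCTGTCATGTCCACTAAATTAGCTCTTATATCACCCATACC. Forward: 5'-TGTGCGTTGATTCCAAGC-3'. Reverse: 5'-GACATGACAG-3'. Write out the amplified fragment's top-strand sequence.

5'-TGTGCGTTGATTCCAAGCGTGTCTACCAGATGCAGGGTGTATACTTTAAACGGGTTGAAGCTGTCATGTC-3'

The forward primer matches the template at positions 29–46.
The reverse primer's reverse complement is CTGTCATGTC, which matches the template at positions 89–98.
The product is the template from position 29 through 98 (70 bp).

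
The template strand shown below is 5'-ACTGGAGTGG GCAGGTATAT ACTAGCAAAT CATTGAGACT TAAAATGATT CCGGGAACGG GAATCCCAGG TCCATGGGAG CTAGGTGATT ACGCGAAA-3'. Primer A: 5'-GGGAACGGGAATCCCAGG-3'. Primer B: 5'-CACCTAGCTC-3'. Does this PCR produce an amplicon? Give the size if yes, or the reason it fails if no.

Primer A (GGGAACGGGAATCCCAGG) matches the top strand at positions 53–70; it acts as a forward primer.
Primer B's reverse complement is GAGCTAGGTG, matching the top strand at positions 78–87; it acts as a reverse primer.
The 3' ends face each other across positions 53–87, giving a 35 bp product.

Yes — a 35 bp product.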